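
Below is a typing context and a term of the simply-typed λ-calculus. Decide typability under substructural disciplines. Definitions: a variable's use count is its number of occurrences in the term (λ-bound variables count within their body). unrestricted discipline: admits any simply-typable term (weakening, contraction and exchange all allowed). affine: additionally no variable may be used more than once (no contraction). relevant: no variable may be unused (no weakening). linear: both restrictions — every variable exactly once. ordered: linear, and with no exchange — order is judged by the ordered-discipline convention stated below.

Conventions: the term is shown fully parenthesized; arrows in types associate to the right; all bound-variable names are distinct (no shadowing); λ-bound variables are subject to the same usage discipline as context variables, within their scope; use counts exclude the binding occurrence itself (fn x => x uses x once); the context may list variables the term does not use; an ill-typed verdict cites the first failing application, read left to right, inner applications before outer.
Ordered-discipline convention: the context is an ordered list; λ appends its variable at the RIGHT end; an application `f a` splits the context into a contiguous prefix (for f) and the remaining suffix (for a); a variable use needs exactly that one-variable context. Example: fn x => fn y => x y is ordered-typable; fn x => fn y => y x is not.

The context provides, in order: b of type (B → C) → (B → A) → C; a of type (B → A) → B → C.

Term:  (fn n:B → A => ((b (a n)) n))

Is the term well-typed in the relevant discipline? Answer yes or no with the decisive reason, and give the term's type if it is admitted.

yes — none of b, a, n goes unused; term : (B → A) → C
counts: b: 1×; a: 1×; n (bound): 2×
use order (left to right): b, a, n, n
typing: well-typed — term : (B → A) → C
per-discipline verdicts: ordered ✗ · linear ✗ · affine ✗ · relevant ✓ · unrestricted ✓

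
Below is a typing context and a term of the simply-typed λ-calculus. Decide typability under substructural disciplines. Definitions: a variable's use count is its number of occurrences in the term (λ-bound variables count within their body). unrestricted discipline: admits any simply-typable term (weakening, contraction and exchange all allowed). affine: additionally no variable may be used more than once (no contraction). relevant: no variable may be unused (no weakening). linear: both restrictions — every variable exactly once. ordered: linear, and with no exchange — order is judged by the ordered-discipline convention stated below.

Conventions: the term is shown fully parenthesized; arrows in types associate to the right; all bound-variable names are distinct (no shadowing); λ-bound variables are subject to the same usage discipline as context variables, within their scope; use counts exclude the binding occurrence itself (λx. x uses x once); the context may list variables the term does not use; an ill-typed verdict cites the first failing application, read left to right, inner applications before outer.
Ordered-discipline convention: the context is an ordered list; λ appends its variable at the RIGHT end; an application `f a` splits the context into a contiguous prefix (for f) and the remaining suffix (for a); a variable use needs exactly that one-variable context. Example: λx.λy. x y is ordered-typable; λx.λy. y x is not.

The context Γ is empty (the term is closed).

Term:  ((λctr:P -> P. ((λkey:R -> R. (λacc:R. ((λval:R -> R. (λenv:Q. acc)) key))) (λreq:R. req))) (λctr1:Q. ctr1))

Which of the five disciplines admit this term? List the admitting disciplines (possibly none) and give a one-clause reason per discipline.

admitting disciplines: none
counts: ctr [bound]: 0, key [bound]: 1, acc [bound]: 1, val [bound]: 0, env [bound]: 0, req [bound]: 1, ctr1 [bound]: 1
order of uses: acc, key, req, ctr1
typing: ill-typed: an argument Q -> Q mismatches the expected P -> P
ordered ✗ (not simply typable)
linear ✗ (fails simple typing)
affine ✗ (a type mismatch blocks all five)
relevant ✗ (the type mismatch rejects it)
unrestricted ✗ (not simply typable)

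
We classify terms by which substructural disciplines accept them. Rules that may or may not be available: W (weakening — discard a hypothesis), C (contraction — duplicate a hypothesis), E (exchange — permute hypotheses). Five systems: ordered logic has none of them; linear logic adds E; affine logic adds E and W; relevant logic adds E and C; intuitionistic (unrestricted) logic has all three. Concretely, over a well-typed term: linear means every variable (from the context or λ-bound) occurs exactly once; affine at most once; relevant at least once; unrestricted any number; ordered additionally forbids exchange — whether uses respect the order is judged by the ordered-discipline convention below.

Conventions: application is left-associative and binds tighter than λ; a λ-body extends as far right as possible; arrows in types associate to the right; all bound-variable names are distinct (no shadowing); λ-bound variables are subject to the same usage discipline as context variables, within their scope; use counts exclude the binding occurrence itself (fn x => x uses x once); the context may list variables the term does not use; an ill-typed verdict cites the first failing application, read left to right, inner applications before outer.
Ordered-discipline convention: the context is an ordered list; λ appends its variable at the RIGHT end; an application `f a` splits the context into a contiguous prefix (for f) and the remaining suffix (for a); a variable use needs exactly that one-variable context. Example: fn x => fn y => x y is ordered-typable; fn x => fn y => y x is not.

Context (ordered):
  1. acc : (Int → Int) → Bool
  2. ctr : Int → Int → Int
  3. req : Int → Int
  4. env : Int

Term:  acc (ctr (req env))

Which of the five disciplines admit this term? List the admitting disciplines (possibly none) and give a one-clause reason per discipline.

accepted by: ordered, linear, affine, relevant, unrestricted
variable uses: acc=1, ctr=1, req=1, env=1
uses in reading order: acc, ctr, req, env
typing: well-typed — term : Bool
ordered ✓ (acc, ctr, req, env once each; derivable with no W/C/E)
linear ✓ (single use per variable (acc, ctr, req, env))
affine ✓ (no duplicate uses among acc, ctr, req, env)
relevant ✓ (none of acc, ctr, req, env goes unused)
unrestricted ✓ (simply typable at Bool; W, C, E all held)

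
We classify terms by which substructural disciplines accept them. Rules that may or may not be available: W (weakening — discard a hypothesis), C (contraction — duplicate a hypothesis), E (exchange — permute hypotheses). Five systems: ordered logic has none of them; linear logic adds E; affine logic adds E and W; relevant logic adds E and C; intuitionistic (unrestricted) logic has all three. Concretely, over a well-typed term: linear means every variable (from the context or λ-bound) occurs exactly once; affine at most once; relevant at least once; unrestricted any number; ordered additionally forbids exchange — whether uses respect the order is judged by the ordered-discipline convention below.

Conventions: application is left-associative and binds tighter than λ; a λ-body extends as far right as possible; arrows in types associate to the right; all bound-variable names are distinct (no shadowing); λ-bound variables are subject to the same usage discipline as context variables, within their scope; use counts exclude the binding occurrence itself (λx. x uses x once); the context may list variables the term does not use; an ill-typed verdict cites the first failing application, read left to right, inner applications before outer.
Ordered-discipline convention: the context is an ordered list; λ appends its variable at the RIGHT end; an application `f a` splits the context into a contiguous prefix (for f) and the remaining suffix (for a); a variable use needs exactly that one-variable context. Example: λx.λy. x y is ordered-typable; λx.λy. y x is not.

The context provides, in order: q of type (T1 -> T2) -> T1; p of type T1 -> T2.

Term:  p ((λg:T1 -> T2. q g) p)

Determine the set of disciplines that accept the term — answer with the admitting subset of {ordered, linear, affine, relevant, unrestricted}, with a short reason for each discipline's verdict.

admitting disciplines: relevant, unrestricted
use counts: q: 1; p: 2; g [bound]: 1
order of uses: p, q, g, p
typing: well-typed — term : T2
ordered: ✗ — p ×2 used more than once (contraction)
linear: ✗ — p ×2 used more than once (contraction)
affine: ✗ — p ×2 used more than once (contraction)
relevant: ✓ — every one of q, p, g appears
unrestricted: ✓ — typability at T2 is all that's needed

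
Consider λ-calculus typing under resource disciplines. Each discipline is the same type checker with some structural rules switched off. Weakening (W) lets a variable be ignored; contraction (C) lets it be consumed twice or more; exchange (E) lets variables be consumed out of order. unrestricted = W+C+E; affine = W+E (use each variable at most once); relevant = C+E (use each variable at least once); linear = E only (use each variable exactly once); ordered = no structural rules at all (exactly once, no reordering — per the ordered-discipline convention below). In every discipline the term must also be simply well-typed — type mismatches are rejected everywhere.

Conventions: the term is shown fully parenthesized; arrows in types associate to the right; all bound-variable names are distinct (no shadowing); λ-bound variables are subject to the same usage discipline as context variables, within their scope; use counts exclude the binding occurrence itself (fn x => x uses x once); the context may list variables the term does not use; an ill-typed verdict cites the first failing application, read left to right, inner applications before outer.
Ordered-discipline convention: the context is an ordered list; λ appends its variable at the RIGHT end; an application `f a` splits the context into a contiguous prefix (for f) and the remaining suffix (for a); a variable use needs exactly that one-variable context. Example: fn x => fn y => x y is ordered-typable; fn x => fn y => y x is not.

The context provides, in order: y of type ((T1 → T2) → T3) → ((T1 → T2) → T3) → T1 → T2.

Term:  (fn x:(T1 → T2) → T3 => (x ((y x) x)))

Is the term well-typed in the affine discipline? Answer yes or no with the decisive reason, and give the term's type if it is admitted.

no — x ×3 used more than once (contraction)
use counts: y ×1, x (bound) ×3
uses in reading order: x, y, x, x
typing: ✓ — ((T1 → T2) → T3) → T3
summary: ordered ✗ | linear ✗ | affine ✗ | relevant ✓ | unrestricted ✓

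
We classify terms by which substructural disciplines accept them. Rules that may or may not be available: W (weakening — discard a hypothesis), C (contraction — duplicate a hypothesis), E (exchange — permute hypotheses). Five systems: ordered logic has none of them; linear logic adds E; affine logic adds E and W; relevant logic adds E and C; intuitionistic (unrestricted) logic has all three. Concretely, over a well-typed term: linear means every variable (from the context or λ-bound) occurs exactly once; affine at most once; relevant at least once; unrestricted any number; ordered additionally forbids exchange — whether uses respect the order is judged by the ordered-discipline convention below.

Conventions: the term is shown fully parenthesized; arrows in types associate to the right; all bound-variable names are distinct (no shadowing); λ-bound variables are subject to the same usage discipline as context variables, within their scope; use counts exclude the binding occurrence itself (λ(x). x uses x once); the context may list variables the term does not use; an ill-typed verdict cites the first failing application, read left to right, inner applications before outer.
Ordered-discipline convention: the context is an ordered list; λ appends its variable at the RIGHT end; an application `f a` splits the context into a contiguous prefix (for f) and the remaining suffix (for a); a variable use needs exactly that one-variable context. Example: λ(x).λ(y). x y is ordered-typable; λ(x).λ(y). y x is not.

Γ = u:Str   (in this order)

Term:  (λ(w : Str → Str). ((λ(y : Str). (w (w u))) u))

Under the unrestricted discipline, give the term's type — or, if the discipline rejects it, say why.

term : (Str → Str) → Str
variable uses: u=2; w (λ-bound)=2; y (λ-bound)=0
use order (left to right): w, w, u, u
typing: well-typed — term : (Str → Str) → Str
summary: ordered ✗ | linear ✗ | affine ✗ | relevant ✗ | unrestricted ✓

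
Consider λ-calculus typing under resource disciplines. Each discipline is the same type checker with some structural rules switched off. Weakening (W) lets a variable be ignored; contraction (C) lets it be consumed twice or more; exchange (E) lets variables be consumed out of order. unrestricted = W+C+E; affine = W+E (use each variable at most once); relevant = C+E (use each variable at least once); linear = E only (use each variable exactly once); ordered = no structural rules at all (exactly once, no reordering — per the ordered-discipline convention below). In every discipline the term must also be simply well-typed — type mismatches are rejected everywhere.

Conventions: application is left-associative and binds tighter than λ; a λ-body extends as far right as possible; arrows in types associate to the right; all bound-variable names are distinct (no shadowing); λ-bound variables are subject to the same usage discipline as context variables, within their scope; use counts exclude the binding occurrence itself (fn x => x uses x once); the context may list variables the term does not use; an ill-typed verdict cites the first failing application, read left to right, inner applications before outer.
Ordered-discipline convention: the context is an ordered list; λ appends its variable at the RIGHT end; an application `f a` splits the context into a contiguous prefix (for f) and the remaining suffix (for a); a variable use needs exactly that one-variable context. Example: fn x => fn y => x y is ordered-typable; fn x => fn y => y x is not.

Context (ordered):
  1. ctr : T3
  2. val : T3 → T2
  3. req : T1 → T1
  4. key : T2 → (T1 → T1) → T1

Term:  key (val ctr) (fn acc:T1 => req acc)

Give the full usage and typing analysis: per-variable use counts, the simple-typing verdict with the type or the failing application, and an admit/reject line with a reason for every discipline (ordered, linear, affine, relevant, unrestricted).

use counts: ctr: 1×, val: 1×, req: 1×, key: 1×, acc (bound): 1×
order of uses: key, val, ctr, req, acc
typing: ✓ — T1
ordered: ✗, no ordered split (uses run key, val, ctr, req, acc)
linear: ✓, exactly-once usage across ctr, val, req, key, acc
affine: ✓, at most one use each (ctr, val, req, key, acc)
relevant: ✓, ctr, val, req, key, acc: all used, weakening unneeded
unrestricted: ✓, simply typable at T1; W, C, E all held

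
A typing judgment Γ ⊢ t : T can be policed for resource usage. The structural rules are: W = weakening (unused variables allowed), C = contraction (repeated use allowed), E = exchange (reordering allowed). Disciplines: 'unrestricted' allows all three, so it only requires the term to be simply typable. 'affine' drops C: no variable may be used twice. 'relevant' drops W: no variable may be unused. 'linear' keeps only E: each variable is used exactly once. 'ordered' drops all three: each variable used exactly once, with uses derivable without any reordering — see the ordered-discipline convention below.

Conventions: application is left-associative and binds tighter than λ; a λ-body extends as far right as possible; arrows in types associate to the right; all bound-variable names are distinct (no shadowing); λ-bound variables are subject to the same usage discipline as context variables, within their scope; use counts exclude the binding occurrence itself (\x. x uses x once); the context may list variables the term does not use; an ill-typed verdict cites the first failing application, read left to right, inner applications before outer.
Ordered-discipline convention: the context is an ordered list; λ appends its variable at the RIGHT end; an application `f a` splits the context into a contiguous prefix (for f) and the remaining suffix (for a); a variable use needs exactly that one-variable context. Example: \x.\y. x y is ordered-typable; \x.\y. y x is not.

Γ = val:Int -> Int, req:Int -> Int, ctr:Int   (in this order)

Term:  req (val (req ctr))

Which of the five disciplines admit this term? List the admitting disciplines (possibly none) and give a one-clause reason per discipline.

admitted by: relevant, unrestricted
use counts: val: 1; req: 2; ctr: 1
use order (left to right): req, val, req, ctr
typing: the term checks, with type Int
ordered: ✗, uses contraction: req ×2
linear: ✗, uses contraction: req ×2
affine: ✗, uses contraction: req ×2
relevant: ✓, val, req, ctr: all used, weakening unneeded
unrestricted: ✓, simply typable at Int; W, C, E all held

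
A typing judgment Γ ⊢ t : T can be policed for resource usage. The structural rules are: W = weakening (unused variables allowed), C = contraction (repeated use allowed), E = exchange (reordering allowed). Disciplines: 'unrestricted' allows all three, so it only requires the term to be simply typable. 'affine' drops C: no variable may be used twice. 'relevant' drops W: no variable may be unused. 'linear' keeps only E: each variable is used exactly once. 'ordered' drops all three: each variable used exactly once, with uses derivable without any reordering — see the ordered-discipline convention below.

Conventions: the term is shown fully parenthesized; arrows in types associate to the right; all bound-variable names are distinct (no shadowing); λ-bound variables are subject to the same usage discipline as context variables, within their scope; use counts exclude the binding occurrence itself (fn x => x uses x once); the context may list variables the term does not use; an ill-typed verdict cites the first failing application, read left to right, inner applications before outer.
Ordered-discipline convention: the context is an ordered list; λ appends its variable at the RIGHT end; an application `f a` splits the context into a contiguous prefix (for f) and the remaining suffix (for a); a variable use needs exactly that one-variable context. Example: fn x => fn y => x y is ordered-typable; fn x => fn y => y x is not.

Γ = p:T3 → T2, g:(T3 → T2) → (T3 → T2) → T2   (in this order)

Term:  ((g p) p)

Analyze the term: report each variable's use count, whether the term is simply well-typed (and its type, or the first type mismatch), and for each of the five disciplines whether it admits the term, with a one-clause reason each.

variable uses: p: 2, g: 1
left-to-right use order: g, p, p
typing: ✓ — T2
ordered: ✗, p ×2 used more than once (contraction)
linear: ✗, p ×2 used more than once (contraction)
affine: ✗, p ×2 used more than once (contraction)
relevant: ✓, every one of p, g appears
unrestricted: ✓, simply typable at T2; W, C, E all held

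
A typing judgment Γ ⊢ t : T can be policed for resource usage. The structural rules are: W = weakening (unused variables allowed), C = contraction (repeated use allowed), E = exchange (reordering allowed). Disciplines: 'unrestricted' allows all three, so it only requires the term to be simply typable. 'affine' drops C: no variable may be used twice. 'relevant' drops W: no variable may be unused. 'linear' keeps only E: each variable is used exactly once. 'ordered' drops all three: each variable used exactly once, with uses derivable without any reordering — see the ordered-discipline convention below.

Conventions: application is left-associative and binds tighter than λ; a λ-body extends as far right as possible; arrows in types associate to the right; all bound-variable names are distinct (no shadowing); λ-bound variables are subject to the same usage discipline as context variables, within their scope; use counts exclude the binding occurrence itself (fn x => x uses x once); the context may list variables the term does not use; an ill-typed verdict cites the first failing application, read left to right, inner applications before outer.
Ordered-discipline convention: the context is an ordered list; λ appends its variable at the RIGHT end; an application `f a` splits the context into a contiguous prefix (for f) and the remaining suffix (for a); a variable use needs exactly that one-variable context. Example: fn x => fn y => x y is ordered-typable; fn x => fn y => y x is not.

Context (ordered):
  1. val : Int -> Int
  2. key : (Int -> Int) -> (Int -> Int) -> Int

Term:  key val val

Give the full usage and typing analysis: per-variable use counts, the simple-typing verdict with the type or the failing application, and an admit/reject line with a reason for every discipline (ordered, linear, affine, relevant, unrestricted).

use counts: val=2; key=1
uses in reading order: key, val, val
typing: ✓ — Int
ordered ✗ (needs contraction — val ×2)
linear ✗ (needs contraction — val ×2)
affine ✗ (needs contraction — val ×2)
relevant ✓ (every one of val, key appears)
unrestricted ✓ (typability at Int is all that's needed)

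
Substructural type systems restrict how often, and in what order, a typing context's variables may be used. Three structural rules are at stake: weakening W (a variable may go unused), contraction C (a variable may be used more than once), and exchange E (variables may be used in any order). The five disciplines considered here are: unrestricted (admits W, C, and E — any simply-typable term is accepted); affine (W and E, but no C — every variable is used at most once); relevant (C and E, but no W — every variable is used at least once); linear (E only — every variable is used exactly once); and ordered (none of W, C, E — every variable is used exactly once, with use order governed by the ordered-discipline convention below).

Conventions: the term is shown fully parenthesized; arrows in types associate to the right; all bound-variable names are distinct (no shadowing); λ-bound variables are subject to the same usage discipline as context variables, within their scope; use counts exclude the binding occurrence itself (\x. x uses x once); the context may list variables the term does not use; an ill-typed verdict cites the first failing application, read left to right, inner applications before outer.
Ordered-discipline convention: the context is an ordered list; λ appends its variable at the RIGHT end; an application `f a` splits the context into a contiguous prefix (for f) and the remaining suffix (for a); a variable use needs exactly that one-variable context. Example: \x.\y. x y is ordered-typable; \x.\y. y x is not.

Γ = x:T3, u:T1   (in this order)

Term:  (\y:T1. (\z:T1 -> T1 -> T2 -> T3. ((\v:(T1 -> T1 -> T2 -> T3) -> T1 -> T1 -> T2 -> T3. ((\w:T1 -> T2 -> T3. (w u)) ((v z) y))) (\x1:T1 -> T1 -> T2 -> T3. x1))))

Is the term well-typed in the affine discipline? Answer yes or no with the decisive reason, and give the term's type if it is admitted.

yes — at most one use each (x, u, y, z, v, w, x1); term : T1 -> (T1 -> T1 -> T2 -> T3) -> T2 -> T3
use counts: x: 0×, u: 1×, y (bound): 1×, z (bound): 1×, v (bound): 1×, w (bound): 1×, x1 (bound): 1×
use order (left to right): w, u, v, z, y, x1
typing: well-typed — term : T1 -> (T1 -> T1 -> T2 -> T3) -> T2 -> T3
all disciplines: ordered ✗ · linear ✗ · affine ✓ · relevant ✗ · unrestricted ✓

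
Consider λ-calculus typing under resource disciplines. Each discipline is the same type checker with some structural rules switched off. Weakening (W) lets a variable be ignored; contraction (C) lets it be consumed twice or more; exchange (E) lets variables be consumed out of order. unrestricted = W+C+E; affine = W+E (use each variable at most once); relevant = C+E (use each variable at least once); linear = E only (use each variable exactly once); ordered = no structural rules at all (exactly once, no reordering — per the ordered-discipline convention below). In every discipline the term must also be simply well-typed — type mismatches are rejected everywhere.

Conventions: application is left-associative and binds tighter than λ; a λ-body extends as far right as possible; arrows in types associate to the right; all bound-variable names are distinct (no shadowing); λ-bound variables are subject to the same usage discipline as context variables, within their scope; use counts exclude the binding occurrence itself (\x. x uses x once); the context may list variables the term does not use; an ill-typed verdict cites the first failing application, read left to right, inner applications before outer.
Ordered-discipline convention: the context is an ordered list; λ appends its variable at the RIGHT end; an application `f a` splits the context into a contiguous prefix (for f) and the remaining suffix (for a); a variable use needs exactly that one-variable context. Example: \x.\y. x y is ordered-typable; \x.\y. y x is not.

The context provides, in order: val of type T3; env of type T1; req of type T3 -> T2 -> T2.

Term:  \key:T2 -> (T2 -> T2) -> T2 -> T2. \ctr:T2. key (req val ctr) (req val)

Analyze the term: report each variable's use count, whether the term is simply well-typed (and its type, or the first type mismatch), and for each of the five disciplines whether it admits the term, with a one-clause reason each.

usage: val: 2, env: 0, req: 2, key (bound): 1, ctr (bound): 1
left-to-right use order: key, req, val, ctr, req, val
typing: well-typed — term : (T2 -> (T2 -> T2) -> T2 -> T2) -> T2 -> T2 -> T2
ordered: ✗ — uses contraction: val ×2, req ×2; unused: env — weakening required
linear: ✗ — uses contraction: val ×2, req ×2; unused: env — weakening required
affine: ✗ — uses contraction: val ×2, req ×2
relevant: ✗ — unused: env — weakening required
unrestricted: ✓ — simply typable at (T2 -> (T2 -> T2) -> T2 -> T2) -> T2 -> T2 -> T2; W, C, E all held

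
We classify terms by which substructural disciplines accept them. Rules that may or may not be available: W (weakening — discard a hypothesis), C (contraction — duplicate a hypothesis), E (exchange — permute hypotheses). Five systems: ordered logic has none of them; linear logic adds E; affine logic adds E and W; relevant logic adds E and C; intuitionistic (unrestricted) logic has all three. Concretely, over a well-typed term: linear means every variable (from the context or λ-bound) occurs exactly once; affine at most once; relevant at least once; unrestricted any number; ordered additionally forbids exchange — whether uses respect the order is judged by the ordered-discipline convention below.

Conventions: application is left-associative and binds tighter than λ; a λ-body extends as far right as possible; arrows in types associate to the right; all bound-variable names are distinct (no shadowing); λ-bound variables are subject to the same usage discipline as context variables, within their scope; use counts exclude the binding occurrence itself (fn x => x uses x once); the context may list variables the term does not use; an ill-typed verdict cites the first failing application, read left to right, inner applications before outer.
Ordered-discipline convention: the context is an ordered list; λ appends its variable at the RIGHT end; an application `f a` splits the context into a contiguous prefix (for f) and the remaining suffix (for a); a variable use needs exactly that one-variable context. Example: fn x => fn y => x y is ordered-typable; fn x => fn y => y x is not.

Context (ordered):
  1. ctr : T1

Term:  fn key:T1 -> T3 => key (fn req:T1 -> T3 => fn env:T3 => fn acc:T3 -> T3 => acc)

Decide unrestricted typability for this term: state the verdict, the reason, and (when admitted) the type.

no — the type mismatch rejects it
variable uses: ctr=0; key (λ-bound)=1; req (λ-bound)=0; env (λ-bound)=0; acc (λ-bound)=1
use order (left to right): key, acc
typing: ill-typed: a function awaiting T1 gets (T1 -> T3) -> T3 -> (T3 -> T3) -> T3 -> T3
across the five disciplines: ordered ✗, linear ✗, affine ✗, relevant ✗, unrestricted ✗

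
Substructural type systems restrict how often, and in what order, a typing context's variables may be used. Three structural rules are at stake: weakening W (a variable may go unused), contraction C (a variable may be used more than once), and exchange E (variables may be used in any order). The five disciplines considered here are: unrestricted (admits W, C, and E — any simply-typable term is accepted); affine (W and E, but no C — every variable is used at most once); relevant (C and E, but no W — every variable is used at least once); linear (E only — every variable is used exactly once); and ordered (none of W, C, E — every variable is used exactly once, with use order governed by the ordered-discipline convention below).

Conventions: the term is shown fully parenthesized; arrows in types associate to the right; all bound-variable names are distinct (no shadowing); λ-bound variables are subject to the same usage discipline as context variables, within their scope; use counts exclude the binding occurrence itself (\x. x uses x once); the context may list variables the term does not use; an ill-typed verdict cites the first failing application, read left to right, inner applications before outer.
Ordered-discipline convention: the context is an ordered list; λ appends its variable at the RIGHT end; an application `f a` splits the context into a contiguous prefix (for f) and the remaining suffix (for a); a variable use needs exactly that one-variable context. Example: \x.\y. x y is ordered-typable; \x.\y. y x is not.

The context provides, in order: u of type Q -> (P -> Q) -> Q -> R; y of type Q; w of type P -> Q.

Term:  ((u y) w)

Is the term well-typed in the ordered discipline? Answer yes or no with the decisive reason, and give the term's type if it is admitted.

yes — single-use (u, y, w), ordered derivation ok; term : Q -> R
counts: u: 1×; y: 1×; w: 1×
order of uses: u, y, w
typing: well-typed at Q -> R
per-discipline verdicts: ordered ✓; linear ✓; affine ✓; relevant ✓; unrestricted ✓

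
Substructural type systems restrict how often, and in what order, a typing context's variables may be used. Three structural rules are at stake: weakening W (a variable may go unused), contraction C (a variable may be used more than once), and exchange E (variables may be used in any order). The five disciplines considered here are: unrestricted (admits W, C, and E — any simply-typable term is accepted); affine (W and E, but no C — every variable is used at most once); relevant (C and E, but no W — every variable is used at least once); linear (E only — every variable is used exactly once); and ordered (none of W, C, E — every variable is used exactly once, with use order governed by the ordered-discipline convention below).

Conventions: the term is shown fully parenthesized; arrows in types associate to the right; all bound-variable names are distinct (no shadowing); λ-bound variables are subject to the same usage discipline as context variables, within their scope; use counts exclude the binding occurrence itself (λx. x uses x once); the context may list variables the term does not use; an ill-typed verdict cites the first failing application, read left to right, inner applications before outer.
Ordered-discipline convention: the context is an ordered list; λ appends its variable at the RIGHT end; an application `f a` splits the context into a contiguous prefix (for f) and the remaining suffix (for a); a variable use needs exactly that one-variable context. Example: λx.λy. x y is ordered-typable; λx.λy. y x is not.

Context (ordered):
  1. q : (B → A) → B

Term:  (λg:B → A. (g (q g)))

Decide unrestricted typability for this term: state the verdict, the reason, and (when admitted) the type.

yes — type-checks ((B → A) → A) and nothing is barred; term : (B → A) → A
usage: q=1; g (bound)=2
use order (left to right): g, q, g
typing: ✓ — (B → A) → A
all disciplines: ordered ✗ · linear ✗ · affine ✗ · relevant ✓ · unrestricted ✓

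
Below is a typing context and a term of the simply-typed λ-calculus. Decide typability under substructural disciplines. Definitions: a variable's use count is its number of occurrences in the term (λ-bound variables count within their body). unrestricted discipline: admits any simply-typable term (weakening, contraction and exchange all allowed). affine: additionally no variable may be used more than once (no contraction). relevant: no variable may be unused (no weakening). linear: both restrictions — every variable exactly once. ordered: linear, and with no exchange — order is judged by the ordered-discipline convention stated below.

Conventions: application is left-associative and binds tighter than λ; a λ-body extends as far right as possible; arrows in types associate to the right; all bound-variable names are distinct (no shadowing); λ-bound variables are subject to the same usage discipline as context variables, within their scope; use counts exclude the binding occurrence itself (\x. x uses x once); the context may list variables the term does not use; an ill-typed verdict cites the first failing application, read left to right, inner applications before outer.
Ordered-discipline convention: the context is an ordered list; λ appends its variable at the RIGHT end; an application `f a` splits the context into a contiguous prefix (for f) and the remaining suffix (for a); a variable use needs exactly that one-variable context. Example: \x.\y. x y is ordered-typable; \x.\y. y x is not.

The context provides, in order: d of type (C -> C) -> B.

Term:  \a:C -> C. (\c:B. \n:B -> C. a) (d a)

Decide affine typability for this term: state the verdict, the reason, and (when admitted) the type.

no — needs contraction — a ×2
usage: d=1, a (bound)=2, c (bound)=0, n (bound)=0
use order (left to right): a, d, a
typing: well-typed — term : (C -> C) -> (B -> C) -> C -> C
per-discipline verdicts: ordered ✗ · linear ✗ · affine ✗ · relevant ✗ · unrestricted ✓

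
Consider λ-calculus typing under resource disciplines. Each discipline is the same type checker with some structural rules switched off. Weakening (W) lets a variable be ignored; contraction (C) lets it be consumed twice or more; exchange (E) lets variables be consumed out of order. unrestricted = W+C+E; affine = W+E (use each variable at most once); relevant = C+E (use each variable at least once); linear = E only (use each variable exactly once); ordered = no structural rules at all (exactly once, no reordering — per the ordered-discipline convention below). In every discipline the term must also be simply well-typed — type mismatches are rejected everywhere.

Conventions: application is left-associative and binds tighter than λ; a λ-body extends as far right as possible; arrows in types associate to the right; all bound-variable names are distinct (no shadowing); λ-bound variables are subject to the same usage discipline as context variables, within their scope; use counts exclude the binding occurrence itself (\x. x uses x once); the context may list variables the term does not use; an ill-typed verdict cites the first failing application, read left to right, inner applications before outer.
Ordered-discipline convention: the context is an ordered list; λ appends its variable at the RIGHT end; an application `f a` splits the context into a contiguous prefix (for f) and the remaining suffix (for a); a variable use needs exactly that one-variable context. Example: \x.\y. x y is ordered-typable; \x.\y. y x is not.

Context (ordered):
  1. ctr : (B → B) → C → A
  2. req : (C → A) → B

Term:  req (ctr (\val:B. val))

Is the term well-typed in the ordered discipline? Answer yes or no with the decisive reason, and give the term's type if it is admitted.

no — use order req, ctr, val needs exchange
usage: ctr ×1, req ×1, val (λ-bound) ×1
use order (left to right): req, ctr, val
typing: the term checks, with type B
summary: ordered ✗; linear ✓; affine ✓; relevant ✓; unrestricted ✓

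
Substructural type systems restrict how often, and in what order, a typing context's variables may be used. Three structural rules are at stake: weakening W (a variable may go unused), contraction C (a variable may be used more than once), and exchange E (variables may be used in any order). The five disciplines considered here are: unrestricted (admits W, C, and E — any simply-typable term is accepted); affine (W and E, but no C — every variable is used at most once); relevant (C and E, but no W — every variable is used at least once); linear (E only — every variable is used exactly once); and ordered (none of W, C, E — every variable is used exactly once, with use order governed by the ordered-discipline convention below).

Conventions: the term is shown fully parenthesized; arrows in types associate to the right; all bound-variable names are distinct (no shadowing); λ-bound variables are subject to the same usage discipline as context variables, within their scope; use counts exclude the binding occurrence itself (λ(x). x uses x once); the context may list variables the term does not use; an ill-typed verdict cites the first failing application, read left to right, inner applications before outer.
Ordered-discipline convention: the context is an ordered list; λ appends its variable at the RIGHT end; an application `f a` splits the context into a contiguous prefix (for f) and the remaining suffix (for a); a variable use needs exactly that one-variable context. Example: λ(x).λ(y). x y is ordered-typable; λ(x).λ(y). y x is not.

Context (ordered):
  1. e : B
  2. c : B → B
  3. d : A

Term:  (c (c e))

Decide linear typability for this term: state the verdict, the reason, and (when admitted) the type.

no — repeated use of c ×2; unused: d — weakening required
variable uses: e ×1, c ×2, d ×0
left-to-right use order: c, c, e
typing: ✓ — B
summary: ordered ✗, linear ✗, affine ✗, relevant ✗, unrestricted ✓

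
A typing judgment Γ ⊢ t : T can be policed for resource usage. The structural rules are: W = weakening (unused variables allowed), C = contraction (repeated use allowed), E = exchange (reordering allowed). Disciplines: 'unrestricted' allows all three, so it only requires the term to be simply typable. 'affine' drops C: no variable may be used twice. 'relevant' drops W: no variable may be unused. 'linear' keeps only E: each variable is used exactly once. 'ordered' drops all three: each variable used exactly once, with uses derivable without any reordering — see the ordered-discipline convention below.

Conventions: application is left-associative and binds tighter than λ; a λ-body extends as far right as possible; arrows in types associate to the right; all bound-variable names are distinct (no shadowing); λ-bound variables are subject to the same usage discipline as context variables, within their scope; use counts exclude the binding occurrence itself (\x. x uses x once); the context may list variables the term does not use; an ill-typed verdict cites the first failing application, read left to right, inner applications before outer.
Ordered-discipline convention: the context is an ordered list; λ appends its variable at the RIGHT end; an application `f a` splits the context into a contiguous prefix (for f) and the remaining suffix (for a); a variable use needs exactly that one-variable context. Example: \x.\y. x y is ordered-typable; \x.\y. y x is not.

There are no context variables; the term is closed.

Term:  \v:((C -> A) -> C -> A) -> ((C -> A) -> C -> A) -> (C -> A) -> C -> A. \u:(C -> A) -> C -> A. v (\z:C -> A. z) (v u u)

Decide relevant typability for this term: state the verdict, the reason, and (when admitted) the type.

yes — v, u, z: all used, weakening unneeded; term : (((C -> A) -> C -> A) -> ((C -> A) -> C -> A) -> (C -> A) -> C -> A) -> ((C -> A) -> C -> A) -> (C -> A) -> C -> A
variable uses: v (bound) ×2, u (bound) ×2, z (bound) ×1
order of uses: v, z, v, u, u
typing: well-typed at (((C -> A) -> C -> A) -> ((C -> A) -> C -> A) -> (C -> A) -> C -> A) -> ((C -> A) -> C -> A) -> (C -> A) -> C -> A
per-discipline verdicts: ordered ✗, linear ✗, affine ✗, relevant ✓, unrestricted ✓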